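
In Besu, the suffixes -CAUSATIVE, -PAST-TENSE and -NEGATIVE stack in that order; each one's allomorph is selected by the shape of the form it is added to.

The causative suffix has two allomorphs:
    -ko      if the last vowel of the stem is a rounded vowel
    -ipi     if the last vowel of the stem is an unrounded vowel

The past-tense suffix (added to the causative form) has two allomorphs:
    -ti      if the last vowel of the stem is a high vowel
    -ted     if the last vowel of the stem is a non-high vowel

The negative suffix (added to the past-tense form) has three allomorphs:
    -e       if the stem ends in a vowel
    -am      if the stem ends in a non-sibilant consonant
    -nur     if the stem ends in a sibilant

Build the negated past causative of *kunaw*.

Since the last vowel of *kunaw* is /a/ (an unrounded vowel), it takes -ipi, giving *kunawipi*.
The last vowel of the causative form *kunawipi* is /i/, which is a high vowel, so the past-tense suffix is -ti, giving *kunawipiti*.
The past-tense form *kunawipiti*: final sound = /i/, a vowel → -e → *kunawipitie*.

kunawipitie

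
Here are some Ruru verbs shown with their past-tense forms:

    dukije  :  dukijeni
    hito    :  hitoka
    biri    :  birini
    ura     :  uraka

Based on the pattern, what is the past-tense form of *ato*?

The suffix is conditioned by the last vowel: -ni when the last vowel of the stem is a front vowel (*dukije*, *biri*); -ka when the last vowel of the stem is a back vowel (*hito*, *ura*).
The last vowel of *ato* is /o/, which is a back vowel, so the suffix is -ka, giving *atoka*.

atoka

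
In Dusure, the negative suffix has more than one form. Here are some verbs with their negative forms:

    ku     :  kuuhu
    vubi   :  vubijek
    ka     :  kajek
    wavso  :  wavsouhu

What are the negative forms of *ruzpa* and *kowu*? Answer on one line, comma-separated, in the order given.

ruzpajek, kowuuhu

The suffix is conditioned by the last vowel: -uhu when the last vowel of the stem is a rounded vowel (*ku*, *wavso*); -jek when the last vowel of the stem is an unrounded vowel (*vubi*, *ka*).
Since the last vowel of *ruzpa* is /a/ (an unrounded vowel), it takes -jek, giving *ruzpajek*.
The last vowel of *kowu* is /u/, which is a rounded vowel, so the suffix is -uhu, giving *kowuuhu*.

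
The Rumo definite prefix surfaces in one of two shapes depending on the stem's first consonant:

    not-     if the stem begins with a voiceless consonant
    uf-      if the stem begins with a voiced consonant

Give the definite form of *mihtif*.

*mihtif* — first consonant /m/ (voiced) → uf- → *ufmihtif*.

ufmihtif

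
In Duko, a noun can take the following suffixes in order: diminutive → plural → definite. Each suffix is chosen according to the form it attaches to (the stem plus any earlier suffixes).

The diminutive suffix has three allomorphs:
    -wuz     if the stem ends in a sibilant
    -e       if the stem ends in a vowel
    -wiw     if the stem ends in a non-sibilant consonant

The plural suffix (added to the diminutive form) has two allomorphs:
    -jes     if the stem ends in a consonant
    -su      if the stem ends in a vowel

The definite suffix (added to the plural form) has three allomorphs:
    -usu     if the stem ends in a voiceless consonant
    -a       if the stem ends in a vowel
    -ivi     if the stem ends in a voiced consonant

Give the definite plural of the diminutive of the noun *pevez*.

The final sound of *pevez* is /z/, which is a sibilant, so the diminutive suffix is -wuz, giving *pevezwuz*.
The diminutive form *pevezwuz*: final sound = /z/, a consonant → -jes → *pevezwuzjes*.
The final sound of the plural form *pevezwuzjes* is /s/, which is a voiceless consonant, so the definite suffix is -usu, giving *pevezwuzjesusu*.

pevezwuzjesusu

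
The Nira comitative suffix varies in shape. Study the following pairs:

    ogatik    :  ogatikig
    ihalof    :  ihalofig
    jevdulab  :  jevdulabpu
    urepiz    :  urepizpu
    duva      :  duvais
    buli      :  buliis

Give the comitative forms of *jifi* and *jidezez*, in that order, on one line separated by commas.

jifiis, jidezezpu

Looking at the final sound of each stem: -ig when the stem ends in a voiceless consonant (*ogatik*, *ihalof*); -pu when the stem ends in a voiced consonant (*jevdulab*, *urepiz*); -is when the stem ends in a vowel (*duva*, *buli*).
The final sound of *jifi* is /i/, which is a vowel, so the suffix is -is, giving *jifiis*.
*jidezez*: final sound = /z/, a voiced consonant → -pu → *jidezezpu*.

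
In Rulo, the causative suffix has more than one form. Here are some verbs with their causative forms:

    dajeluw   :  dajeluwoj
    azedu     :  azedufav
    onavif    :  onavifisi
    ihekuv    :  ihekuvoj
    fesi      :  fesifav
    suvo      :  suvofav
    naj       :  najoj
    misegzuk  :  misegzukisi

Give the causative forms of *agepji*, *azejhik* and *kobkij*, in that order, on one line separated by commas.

The pattern is voicing of the final sound: -isi when the stem ends in a voiceless consonant (*onavif*, *misegzuk*); -oj when the stem ends in a voiced consonant (*dajeluw*, *ihekuv*, *naj*); -fav when the stem ends in a vowel (*azedu*, *fesi*, *suvo*).
The final sound of *agepji* is /i/, which is a vowel, so the suffix is -fav, giving *agepjifav*.
Since the final sound of *azejhik* is /k/ (a voiceless consonant), it takes -isi, giving *azejhikisi*.
Since the final sound of *kobkij* is /j/ (a voiced consonant), it takes -oj, giving *kobkijoj*.

agepjifav, azejhikisi, kobkijoj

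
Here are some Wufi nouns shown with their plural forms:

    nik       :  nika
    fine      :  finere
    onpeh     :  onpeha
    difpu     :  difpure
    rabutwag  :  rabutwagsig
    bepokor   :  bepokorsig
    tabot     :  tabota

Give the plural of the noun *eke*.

ekere

The alternation tracks the final sound of the stem — -a when the stem ends in a voiceless consonant (*nik*, *onpeh*, *tabot*); -sig when the stem ends in a voiced consonant (*rabutwag*, *bepokor*); -re when the stem ends in a vowel (*fine*, *difpu*).
*eke* — final sound /e/ (a vowel) → -re → *ekere*.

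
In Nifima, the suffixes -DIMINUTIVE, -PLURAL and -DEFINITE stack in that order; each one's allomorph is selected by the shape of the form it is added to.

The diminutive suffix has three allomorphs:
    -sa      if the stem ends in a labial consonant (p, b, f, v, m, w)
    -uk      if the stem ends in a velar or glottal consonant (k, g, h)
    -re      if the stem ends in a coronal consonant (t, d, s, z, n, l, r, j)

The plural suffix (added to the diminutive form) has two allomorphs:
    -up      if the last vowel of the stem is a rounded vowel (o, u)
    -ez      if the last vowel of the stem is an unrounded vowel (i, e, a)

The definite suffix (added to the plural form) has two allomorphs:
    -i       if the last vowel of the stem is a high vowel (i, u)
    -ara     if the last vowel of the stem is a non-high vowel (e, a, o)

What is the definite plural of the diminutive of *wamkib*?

wamkibsaezara

*wamkib*: final consonant = /b/, labial → -sa → *wamkibsa*.
The diminutive form *wamkibsa* — last vowel /a/ (an unrounded vowel) → -ez → *wamkibsaez*.
Since the last vowel of the plural form *wamkibsaez* is /e/ (a non-high vowel), it takes -ara, giving *wamkibsaezara*.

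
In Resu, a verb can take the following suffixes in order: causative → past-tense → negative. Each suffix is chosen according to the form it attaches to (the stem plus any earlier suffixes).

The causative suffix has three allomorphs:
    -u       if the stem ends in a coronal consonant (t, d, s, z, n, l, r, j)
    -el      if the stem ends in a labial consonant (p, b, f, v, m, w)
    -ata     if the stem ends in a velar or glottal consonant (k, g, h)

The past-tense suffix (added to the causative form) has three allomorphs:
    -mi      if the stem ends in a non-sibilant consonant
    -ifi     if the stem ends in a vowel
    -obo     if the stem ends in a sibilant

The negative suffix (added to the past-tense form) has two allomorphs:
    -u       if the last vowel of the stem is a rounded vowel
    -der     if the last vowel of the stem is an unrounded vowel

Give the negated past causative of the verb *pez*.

pezuifider

*pez* — final consonant /z/ (coronal) → -u → *pezu*.
The causative form *pezu* — final sound /u/ (a vowel) → -ifi → *pezuifi*.
Since the last vowel of the past-tense form *pezuifi* is /i/ (an unrounded vowel), it takes -der, giving *pezuifider*.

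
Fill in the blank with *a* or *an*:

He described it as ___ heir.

an

The indefinite article is chosen by the initial *sound* of the following word, not its spelling.
*heir* begins with the sound /ɛ/ (silent h) — a vowel sound.
So the article is *an*: He described it as an heir.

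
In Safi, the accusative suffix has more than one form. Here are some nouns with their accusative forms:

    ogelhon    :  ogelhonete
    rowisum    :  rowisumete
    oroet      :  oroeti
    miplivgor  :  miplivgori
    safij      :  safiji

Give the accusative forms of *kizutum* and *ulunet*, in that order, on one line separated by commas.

kizutumete, uluneti

The pattern is nasality of the final consonant: -ete when the stem ends in a nasal (*ogelhon*, *rowisum*); -i when the stem ends in a non-nasal consonant (*oroet*, *miplivgor*, *safij*).
*kizutum*: final consonant = /m/, a nasal → -ete → *kizutumete*.
The final consonant of *ulunet* is /t/, which is non-nasal, so the suffix is -i, giving *uluneti*.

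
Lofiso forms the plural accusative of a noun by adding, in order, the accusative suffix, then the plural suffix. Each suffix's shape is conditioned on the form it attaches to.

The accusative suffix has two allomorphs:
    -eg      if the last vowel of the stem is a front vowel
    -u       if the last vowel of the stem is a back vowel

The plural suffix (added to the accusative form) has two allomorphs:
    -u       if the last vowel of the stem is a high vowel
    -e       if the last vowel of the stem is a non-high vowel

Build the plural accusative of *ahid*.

ahidege

The last vowel of *ahid* is /i/, which is a front vowel, so the accusative suffix is -eg, giving *ahideg*.
The last vowel of the accusative form *ahideg* is /e/, which is a non-high vowel, so the plural suffix is -e, giving *ahidege*.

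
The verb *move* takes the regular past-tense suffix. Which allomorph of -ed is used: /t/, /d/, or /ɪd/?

The stem *move* ends in a voiced sound other than /d/.
The -ed suffix is realized as /ɪd/ after /t, d/; as /t/ after other voiceless consonants; and as /d/ after other voiced sounds.
So -ed on *move* is pronounced /d/.

/d/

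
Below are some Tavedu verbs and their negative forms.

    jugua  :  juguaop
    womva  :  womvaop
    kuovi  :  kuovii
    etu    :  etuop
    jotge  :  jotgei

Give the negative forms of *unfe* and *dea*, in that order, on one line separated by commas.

Looking at the last vowel of each stem: -i when the last vowel of the stem is a front vowel (*kuovi*, *jotge*); -op when the last vowel of the stem is a back vowel (*jugua*, *womva*, *etu*).
The last vowel of *unfe* is /e/, which is a front vowel, so the suffix is -i, giving *unfei*.
Since the last vowel of *dea* is /a/ (a back vowel), it takes -op, giving *deaop*.

unfei, deaop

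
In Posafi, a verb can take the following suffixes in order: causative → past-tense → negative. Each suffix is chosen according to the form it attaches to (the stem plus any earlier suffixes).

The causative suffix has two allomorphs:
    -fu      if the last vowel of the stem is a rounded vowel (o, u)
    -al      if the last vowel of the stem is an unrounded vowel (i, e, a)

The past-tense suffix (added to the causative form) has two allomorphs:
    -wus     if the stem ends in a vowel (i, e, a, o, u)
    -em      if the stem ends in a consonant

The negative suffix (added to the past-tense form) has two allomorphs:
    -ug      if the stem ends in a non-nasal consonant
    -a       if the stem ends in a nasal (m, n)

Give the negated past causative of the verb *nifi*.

nifialema

Since the last vowel of *nifi* is /i/ (an unrounded vowel), it takes -al, giving *nifial*.
The final sound of the causative form *nifial* is /l/, which is a consonant, so the past-tense suffix is -em, giving *nifialem*.
The final consonant of the past-tense form *nifialem* is /m/, which is a nasal, so the negative suffix is -a, giving *nifialema*.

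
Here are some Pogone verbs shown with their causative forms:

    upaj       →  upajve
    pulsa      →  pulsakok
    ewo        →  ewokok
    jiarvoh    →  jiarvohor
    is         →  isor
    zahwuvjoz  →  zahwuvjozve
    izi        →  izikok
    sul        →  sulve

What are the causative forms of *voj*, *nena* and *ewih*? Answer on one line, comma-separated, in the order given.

The pattern is voicing of the final sound: -or when the stem ends in a voiceless consonant (*jiarvoh*, *is*); -ve when the stem ends in a voiced consonant (*upaj*, *zahwuvjoz*, *sul*); -kok when the stem ends in a vowel (*pulsa*, *ewo*, *izi*).
*voj* — final sound /j/ (a voiced consonant) → -ve → *vojve*.
Since the final sound of *nena* is /a/ (a vowel), it takes -kok, giving *nenakok*.
The final sound of *ewih* is /h/, which is a voiceless consonant, so the suffix is -or, giving *ewihor*.

vojve, nenakok, ewihor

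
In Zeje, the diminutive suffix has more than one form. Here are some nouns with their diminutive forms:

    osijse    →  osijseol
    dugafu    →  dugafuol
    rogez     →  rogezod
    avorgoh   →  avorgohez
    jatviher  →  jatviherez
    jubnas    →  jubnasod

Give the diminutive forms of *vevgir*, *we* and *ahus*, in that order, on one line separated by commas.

The suffix is conditioned by the final sound: -od when the stem ends in a sibilant (*rogez*, *jubnas*); -ez when the stem ends in a non-sibilant consonant (*avorgoh*, *jatviher*); -ol when the stem ends in a vowel (*osijse*, *dugafu*).
Since the final sound of *vevgir* is /r/ (a non-sibilant consonant), it takes -ez, giving *vevgirez*.
*we* — final sound /e/ (a vowel) → -ol → *weol*.
The final sound of *ahus* is /s/, which is a sibilant, so the suffix is -od, giving *ahusod*.

vevgirez, weol, ahusod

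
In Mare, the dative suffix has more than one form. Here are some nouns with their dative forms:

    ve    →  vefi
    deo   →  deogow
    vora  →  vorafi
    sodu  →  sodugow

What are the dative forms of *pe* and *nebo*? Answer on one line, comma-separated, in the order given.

pefi, nebogow

Looking at the last vowel of each stem: -gow when the last vowel of the stem is a rounded vowel (*deo*, *sodu*); -fi when the last vowel of the stem is an unrounded vowel (*ve*, *vora*).
*pe*: last vowel = /e/, an unrounded vowel → -fi → *pefi*.
*nebo* — last vowel /o/ (a rounded vowel) → -gow → *nebogow*.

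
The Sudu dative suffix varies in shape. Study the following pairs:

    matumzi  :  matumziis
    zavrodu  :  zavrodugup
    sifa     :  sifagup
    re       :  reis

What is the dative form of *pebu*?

The alternation tracks the last vowel of the stem — -is when the last vowel of the stem is a front vowel (*matumzi*, *re*); -gup when the last vowel of the stem is a back vowel (*zavrodu*, *sifa*).
*pebu*: last vowel = /u/, a back vowel → -gup → *pebugup*.

pebugup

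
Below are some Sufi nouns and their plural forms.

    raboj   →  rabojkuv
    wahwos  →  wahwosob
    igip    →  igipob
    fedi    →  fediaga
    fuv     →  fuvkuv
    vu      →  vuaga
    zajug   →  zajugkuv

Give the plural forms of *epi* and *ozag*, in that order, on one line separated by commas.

The pattern is voicing of the final sound: -ob when the stem ends in a voiceless consonant (*wahwos*, *igip*); -kuv when the stem ends in a voiced consonant (*raboj*, *fuv*, *zajug*); -aga when the stem ends in a vowel (*fedi*, *vu*).
*epi* — final sound /i/ (a vowel) → -aga → *epiaga*.
The final sound of *ozag* is /g/, which is a voiced consonant, so the suffix is -kuv, giving *ozagkuv*.

epiaga, ozagkuv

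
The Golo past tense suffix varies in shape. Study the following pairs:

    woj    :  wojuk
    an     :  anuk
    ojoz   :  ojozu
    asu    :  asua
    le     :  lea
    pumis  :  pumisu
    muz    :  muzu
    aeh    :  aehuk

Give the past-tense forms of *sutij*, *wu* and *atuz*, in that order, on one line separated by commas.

Looking at the final sound of each stem: -u when the stem ends in a sibilant (*ojoz*, *pumis*, *muz*); -uk when the stem ends in a non-sibilant consonant (*woj*, *an*, *aeh*); -a when the stem ends in a vowel (*asu*, *le*).
*sutij* — final sound /j/ (a non-sibilant consonant) → -uk → *sutijuk*.
Since the final sound of *wu* is /u/ (a vowel), it takes -a, giving *wua*.
*atuz*: final sound = /z/, a sibilant → -u → *atuzu*.

sutijuk, wua, atuzu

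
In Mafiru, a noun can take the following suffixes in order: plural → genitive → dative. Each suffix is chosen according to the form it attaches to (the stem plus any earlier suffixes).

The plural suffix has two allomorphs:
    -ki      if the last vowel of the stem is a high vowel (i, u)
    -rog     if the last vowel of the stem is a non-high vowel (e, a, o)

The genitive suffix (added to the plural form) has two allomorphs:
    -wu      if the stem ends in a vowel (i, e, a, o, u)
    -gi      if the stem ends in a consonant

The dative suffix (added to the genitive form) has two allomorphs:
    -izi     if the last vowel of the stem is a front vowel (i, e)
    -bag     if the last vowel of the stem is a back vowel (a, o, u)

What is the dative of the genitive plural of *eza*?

ezaroggiizi

Since the last vowel of *eza* is /a/ (a non-high vowel), it takes -rog, giving *ezarog*.
The plural form *ezarog*: final sound = /g/, a consonant → -gi → *ezaroggi*.
The genitive form *ezaroggi* — last vowel /i/ (a front vowel) → -izi → *ezaroggiizi*.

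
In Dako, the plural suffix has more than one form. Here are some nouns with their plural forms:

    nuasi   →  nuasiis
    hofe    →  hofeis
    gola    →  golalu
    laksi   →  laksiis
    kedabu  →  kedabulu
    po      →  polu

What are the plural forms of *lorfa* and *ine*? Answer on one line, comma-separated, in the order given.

lorfalu, ineis

The pattern is front/back vowel harmony: -is when the last vowel of the stem is a front vowel (*nuasi*, *hofe*, *laksi*); -lu when the last vowel of the stem is a back vowel (*gola*, *kedabu*, *po*).
Since the last vowel of *lorfa* is /a/ (a back vowel), it takes -lu, giving *lorfalu*.
*ine* — last vowel /e/ (a front vowel) → -is → *ineis*.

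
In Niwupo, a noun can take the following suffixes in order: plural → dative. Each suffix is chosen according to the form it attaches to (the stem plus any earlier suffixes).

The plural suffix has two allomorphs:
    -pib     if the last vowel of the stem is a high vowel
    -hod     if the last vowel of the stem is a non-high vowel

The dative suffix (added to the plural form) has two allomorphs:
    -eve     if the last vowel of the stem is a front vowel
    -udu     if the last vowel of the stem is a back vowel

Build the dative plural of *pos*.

Since the last vowel of *pos* is /o/ (a non-high vowel), it takes -hod, giving *poshod*.
Since the last vowel of the plural form *poshod* is /o/ (a back vowel), it takes -udu, giving *poshodudu*.

poshodudu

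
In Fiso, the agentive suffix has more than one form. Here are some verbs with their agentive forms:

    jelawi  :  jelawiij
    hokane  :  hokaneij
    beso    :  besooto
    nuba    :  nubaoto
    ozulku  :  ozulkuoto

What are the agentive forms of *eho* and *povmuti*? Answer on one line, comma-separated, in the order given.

Looking at the last vowel of each stem: -ij when the last vowel of the stem is a front vowel (*jelawi*, *hokane*); -oto when the last vowel of the stem is a back vowel (*beso*, *nuba*, *ozulku*).
*eho*: last vowel = /o/, a back vowel → -oto → *ehooto*.
*povmuti* — last vowel /i/ (a front vowel) → -ij → *povmutiij*.

ehooto, povmutiij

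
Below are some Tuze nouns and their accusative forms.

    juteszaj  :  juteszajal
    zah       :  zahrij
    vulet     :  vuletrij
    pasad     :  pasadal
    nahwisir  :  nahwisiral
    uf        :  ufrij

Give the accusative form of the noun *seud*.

The alternation tracks the final consonant of the stem — -rij when the stem ends in a voiceless consonant (*zah*, *vulet*, *uf*); -al when the stem ends in a voiced consonant (*juteszaj*, *pasad*, *nahwisir*).
The final consonant of *seud* is /d/, which is voiced, so the suffix is -al, giving *seudal*.

seudal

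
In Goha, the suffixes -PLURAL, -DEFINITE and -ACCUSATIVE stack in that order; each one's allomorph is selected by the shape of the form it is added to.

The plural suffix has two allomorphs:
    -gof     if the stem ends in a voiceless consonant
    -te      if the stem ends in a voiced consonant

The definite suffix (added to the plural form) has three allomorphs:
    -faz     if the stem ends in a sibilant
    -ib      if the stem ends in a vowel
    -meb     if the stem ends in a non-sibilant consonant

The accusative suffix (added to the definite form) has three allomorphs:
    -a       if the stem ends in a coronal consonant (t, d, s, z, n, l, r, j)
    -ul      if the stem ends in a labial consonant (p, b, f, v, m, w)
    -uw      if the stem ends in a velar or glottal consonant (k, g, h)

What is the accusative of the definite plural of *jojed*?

The final consonant of *jojed* is /d/, which is voiced, so the plural suffix is -te, giving *jojedte*.
Since the final sound of the plural form *jojedte* is /e/ (a vowel), it takes -ib, giving *jojedteib*.
The final consonant of the definite form *jojedteib* is /b/, which is labial, so the accusative suffix is -ul, giving *jojedteibul*.

jojedteibul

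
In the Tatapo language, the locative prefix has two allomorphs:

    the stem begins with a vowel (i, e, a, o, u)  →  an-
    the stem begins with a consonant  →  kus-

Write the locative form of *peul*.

kuspeul

*peul* — first sound /p/ (a consonant) → kus- → *kuspeul*.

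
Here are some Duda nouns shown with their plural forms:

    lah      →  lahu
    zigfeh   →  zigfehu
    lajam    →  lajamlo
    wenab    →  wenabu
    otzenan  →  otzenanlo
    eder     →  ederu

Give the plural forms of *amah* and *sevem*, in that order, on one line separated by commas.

amahu, sevemlo

Looking at the final consonant of each stem: -lo when the stem ends in a nasal (*lajam*, *otzenan*); -u when the stem ends in a non-nasal consonant (*lah*, *zigfeh*, *wenab*, *eder*).
*amah*: final consonant = /h/, non-nasal → -u → *amahu*.
Since the final consonant of *sevem* is /m/ (a nasal), it takes -lo, giving *sevemlo*.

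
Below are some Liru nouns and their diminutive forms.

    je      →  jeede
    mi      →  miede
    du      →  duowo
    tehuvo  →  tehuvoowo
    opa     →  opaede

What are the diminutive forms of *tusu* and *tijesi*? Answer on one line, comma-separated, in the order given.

The alternation tracks the last vowel of the stem — -owo when the last vowel of the stem is a rounded vowel (*du*, *tehuvo*); -ede when the last vowel of the stem is an unrounded vowel (*je*, *mi*, *opa*).
*tusu*: last vowel = /u/, a rounded vowel → -owo → *tusuowo*.
*tijesi* — last vowel /i/ (an unrounded vowel) → -ede → *tijesiede*.

tusuowo, tijesiede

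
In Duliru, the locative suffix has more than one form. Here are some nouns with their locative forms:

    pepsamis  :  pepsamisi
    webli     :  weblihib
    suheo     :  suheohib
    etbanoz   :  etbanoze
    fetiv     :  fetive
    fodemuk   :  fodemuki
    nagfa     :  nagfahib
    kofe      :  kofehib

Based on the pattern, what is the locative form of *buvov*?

Looking at the final sound of each stem: -i when the stem ends in a voiceless consonant (*pepsamis*, *fodemuk*); -e when the stem ends in a voiced consonant (*etbanoz*, *fetiv*); -hib when the stem ends in a vowel (*webli*, *suheo*, *nagfa*, *kofe*).
*buvov*: final sound = /v/, a voiced consonant → -e → *buvove*.

buvove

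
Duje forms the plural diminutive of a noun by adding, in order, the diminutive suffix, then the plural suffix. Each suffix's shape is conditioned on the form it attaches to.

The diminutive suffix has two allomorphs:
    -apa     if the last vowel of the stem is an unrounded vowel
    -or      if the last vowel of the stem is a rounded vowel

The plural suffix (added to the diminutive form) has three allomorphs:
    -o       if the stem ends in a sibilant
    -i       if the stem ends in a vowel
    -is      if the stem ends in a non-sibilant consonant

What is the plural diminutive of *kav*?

kavapai

*kav* — last vowel /a/ (an unrounded vowel) → -apa → *kavapa*.
The diminutive form *kavapa* — final sound /a/ (a vowel) → -i → *kavapai*.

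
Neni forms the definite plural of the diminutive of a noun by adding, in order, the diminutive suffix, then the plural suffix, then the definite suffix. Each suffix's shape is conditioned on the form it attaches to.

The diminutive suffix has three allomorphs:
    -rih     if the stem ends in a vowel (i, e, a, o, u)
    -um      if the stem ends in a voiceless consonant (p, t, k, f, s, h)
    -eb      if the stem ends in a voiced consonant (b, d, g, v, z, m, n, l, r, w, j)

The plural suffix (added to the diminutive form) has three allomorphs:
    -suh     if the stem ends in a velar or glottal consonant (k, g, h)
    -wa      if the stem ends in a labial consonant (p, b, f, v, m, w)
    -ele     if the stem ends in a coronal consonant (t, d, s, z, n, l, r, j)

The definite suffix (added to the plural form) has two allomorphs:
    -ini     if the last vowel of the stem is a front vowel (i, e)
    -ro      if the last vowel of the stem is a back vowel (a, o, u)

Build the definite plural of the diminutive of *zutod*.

zutodebwaro

*zutod* — final sound /d/ (a voiced consonant) → -eb → *zutodeb*.
Since the final consonant of the diminutive form *zutodeb* is /b/ (labial), it takes -wa, giving *zutodebwa*.
The last vowel of the plural form *zutodebwa* is /a/, which is a back vowel, so the definite suffix is -ro, giving *zutodebwaro*.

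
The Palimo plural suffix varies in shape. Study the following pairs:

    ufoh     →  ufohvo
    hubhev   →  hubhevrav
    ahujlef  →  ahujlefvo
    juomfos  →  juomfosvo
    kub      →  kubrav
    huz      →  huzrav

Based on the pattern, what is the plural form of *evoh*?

The alternation tracks the final consonant of the stem — -vo when the stem ends in a voiceless consonant (*ufoh*, *ahujlef*, *juomfos*); -rav when the stem ends in a voiced consonant (*hubhev*, *kub*, *huz*).
*evoh*: final consonant = /h/, voiceless → -vo → *evohvo*.

evohvo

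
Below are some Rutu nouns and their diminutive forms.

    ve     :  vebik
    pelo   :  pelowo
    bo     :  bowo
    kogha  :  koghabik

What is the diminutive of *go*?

gowo

The alternation tracks the last vowel of the stem — -wo when the last vowel of the stem is a rounded vowel (*pelo*, *bo*); -bik when the last vowel of the stem is an unrounded vowel (*ve*, *kogha*).
Since the last vowel of *go* is /o/ (a rounded vowel), it takes -wo, giving *gowo*.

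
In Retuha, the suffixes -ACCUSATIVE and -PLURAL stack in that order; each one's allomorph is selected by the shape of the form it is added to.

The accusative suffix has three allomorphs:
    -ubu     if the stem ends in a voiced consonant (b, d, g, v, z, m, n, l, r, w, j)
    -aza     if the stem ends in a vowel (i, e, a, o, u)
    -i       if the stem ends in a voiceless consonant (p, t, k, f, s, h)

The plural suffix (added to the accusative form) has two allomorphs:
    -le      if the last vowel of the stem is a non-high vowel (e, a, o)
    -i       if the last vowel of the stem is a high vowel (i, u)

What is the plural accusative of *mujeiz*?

*mujeiz*: final sound = /z/, a voiced consonant → -ubu → *mujeizubu*.
Since the last vowel of the accusative form *mujeizubu* is /u/ (a high vowel), it takes -i, giving *mujeizubui*.

mujeizubui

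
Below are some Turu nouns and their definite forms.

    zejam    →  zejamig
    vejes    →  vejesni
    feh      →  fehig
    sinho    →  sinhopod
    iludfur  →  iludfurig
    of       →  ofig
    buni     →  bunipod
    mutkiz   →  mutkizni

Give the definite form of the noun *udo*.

The alternation tracks the final sound of the stem — -ni when the stem ends in a sibilant (*vejes*, *mutkiz*); -ig when the stem ends in a non-sibilant consonant (*zejam*, *feh*, *iludfur*, *of*); -pod when the stem ends in a vowel (*sinho*, *buni*).
*udo*: final sound = /o/, a vowel → -pod → *udopod*.

udopod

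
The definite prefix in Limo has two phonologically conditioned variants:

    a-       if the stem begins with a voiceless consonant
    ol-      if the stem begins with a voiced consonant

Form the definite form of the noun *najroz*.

*najroz* — first consonant /n/ (voiced) → ol- → *olnajroz*.

olnajroz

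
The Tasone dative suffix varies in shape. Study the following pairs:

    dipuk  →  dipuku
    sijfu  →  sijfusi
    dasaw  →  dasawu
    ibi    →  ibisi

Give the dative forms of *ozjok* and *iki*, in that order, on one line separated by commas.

ozjoku, ikisi

The alternation tracks the final sound of the stem — -u when the stem ends in a consonant (*dipuk*, *dasaw*); -si when the stem ends in a vowel (*sijfu*, *ibi*).
Since the final sound of *ozjok* is /k/ (a consonant), it takes -u, giving *ozjoku*.
*iki* — final sound /i/ (a vowel) → -si → *ikisi*.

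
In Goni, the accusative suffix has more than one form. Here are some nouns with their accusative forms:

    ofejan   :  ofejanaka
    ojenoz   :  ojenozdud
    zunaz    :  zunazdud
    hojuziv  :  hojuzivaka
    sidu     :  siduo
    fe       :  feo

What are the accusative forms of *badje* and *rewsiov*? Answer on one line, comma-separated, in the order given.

badjeo, rewsiovaka

The alternation tracks the final sound of the stem — -dud when the stem ends in a sibilant (*ojenoz*, *zunaz*); -aka when the stem ends in a non-sibilant consonant (*ofejan*, *hojuziv*); -o when the stem ends in a vowel (*sidu*, *fe*).
*badje* — final sound /e/ (a vowel) → -o → *badjeo*.
*rewsiov* — final sound /v/ (a non-sibilant consonant) → -aka → *rewsiovaka*.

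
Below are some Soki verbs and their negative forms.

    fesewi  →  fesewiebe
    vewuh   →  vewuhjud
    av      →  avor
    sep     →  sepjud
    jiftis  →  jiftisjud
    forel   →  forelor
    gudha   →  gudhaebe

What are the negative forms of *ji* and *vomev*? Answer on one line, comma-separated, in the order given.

jiebe, vomevor

Looking at the final sound of each stem: -jud when the stem ends in a voiceless consonant (*vewuh*, *sep*, *jiftis*); -or when the stem ends in a voiced consonant (*av*, *forel*); -ebe when the stem ends in a vowel (*fesewi*, *gudha*).
*ji*: final sound = /i/, a vowel → -ebe → *jiebe*.
*vomev* — final sound /v/ (a voiced consonant) → -or → *vomevor*.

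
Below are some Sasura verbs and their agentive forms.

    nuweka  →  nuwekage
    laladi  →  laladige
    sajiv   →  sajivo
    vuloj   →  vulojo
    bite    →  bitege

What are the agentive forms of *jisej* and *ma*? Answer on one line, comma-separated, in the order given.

jisejo, mage

The alternation tracks the final sound of the stem — -o when the stem ends in a consonant (*sajiv*, *vuloj*); -ge when the stem ends in a vowel (*nuweka*, *laladi*, *bite*).
Since the final sound of *jisej* is /j/ (a consonant), it takes -o, giving *jisejo*.
The final sound of *ma* is /a/, which is a vowel, so the suffix is -ge, giving *mage*.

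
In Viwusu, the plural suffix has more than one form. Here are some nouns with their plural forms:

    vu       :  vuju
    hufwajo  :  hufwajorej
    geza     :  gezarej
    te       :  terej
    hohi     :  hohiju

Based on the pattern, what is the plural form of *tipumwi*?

tipumwiju

The suffix is conditioned by the last vowel: -ju when the last vowel of the stem is a high vowel (*vu*, *hohi*); -rej when the last vowel of the stem is a non-high vowel (*hufwajo*, *geza*, *te*).
*tipumwi*: last vowel = /i/, a high vowel → -ju → *tipumwiju*.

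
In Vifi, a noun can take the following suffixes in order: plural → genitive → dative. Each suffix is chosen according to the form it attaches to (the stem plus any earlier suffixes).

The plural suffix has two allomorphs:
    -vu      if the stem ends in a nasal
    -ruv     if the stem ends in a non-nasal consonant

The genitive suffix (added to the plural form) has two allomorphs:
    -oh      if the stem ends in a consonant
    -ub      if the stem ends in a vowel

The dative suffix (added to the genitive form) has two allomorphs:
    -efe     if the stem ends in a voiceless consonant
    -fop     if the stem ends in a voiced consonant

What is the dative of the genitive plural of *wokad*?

*wokad* — final consonant /d/ (non-nasal) → -ruv → *wokadruv*.
The plural form *wokadruv*: final sound = /v/, a consonant → -oh → *wokadruvoh*.
The genitive form *wokadruvoh*: final consonant = /h/, voiceless → -efe → *wokadruvohefe*.

wokadruvohefe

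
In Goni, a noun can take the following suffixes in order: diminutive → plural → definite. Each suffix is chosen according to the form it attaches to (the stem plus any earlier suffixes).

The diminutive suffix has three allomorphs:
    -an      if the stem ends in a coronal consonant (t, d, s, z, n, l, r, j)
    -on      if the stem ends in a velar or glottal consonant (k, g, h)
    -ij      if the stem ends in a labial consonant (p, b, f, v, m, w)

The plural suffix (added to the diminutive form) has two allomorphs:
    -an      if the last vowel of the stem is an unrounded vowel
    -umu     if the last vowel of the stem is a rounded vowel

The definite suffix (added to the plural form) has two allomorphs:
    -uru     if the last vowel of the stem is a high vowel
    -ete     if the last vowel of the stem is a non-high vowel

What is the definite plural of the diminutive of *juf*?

jufijanete

The final consonant of *juf* is /f/, which is labial, so the diminutive suffix is -ij, giving *jufij*.
Since the last vowel of the diminutive form *jufij* is /i/ (an unrounded vowel), it takes -an, giving *jufijan*.
The plural form *jufijan* — last vowel /a/ (a non-high vowel) → -ete → *jufijanete*.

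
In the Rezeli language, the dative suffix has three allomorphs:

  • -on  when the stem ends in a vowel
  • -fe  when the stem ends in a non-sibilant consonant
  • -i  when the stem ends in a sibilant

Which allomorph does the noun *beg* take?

-fe

*beg* — final sound /g/ (a non-sibilant consonant) → -fe.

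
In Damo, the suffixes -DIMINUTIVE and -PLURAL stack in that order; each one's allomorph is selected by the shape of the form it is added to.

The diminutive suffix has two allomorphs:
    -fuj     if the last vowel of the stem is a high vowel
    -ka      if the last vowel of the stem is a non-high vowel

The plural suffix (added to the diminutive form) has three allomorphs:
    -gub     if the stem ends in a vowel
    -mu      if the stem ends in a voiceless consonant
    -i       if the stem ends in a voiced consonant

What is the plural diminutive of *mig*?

*mig* — last vowel /i/ (a high vowel) → -fuj → *migfuj*.
The diminutive form *migfuj*: final sound = /j/, a voiced consonant → -i → *migfuji*.

migfuji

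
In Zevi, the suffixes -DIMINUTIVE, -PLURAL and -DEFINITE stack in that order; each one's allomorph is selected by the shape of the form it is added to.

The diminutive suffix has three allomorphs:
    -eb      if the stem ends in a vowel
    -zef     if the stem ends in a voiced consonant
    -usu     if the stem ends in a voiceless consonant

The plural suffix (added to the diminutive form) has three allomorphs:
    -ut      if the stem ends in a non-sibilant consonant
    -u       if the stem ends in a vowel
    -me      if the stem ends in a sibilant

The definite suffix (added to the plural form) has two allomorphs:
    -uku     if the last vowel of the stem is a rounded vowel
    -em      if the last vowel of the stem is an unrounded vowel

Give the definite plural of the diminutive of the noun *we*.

weebutuku

Since the final sound of *we* is /e/ (a vowel), it takes -eb, giving *weeb*.
The final sound of the diminutive form *weeb* is /b/, which is a non-sibilant consonant, so the plural suffix is -ut, giving *weebut*.
The plural form *weebut*: last vowel = /u/, a rounded vowel → -uku → *weebutuku*.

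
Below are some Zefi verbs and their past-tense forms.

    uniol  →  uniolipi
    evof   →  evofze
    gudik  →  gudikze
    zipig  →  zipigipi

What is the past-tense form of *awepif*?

The alternation tracks the final consonant of the stem — -ze when the stem ends in a voiceless consonant (*evof*, *gudik*); -ipi when the stem ends in a voiced consonant (*uniol*, *zipig*).
*awepif*: final consonant = /f/, voiceless → -ze → *awepifze*.

awepifze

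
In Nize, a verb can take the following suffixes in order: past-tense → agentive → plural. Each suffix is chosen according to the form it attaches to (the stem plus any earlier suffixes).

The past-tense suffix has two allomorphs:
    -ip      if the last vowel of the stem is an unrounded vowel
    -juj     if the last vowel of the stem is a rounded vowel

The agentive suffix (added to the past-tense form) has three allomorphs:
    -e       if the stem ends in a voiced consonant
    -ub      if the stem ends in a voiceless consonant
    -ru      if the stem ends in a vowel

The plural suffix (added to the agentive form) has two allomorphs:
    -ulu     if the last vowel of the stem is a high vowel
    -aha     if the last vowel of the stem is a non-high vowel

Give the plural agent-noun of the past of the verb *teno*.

*teno* — last vowel /o/ (a rounded vowel) → -juj → *tenojuj*.
The final sound of the past-tense form *tenojuj* is /j/, which is a voiced consonant, so the agentive suffix is -e, giving *tenojuje*.
The last vowel of the agentive form *tenojuje* is /e/, which is a non-high vowel, so the plural suffix is -aha, giving *tenojujeaha*.

tenojujeaha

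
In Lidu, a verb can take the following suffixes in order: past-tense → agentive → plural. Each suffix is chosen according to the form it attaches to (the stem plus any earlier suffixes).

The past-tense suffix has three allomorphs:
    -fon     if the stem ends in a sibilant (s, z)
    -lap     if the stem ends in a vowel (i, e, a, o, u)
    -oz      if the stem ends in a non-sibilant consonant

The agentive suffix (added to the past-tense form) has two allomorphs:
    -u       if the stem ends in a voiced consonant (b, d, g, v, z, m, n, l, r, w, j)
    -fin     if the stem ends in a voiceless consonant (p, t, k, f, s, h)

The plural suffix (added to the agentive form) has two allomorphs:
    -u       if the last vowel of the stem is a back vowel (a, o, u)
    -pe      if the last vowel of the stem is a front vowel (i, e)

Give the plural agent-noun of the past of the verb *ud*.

udozuu

*ud* — final sound /d/ (a non-sibilant consonant) → -oz → *udoz*.
The final consonant of the past-tense form *udoz* is /z/, which is voiced, so the agentive suffix is -u, giving *udozu*.
The agentive form *udozu*: last vowel = /u/, a back vowel → -u → *udozuu*.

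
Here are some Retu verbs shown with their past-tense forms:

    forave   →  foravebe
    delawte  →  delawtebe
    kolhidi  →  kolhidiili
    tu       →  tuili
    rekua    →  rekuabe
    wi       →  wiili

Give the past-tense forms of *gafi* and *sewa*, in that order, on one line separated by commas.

The suffix is conditioned by the last vowel: -ili when the last vowel of the stem is a high vowel (*kolhidi*, *tu*, *wi*); -be when the last vowel of the stem is a non-high vowel (*forave*, *delawte*, *rekua*).
*gafi* — last vowel /i/ (a high vowel) → -ili → *gafiili*.
Since the last vowel of *sewa* is /a/ (a non-high vowel), it takes -be, giving *sewabe*.

gafiili, sewabe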